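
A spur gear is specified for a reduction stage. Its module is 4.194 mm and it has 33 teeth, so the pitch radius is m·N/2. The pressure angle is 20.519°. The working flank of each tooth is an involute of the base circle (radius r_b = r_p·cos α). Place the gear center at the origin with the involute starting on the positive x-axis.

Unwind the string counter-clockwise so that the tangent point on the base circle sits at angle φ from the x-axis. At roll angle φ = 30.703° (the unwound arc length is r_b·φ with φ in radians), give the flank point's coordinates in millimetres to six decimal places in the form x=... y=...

x=73.458519 y=3.229809

pitch radius r_p = m·N/2 = 4.194·33/2 = 69.201000
base radius r_b = r_p·cos α = 69.201000·cos 20.519° = 64.810612
roll angle φ = 30.703° = 0.53586844 rad
x = r_b·(cos φ + φ·sin φ) = 64.810612·(0.85982554 + 0.53586844·0.51058794) = 73.458519
y = r_b·(sin φ − φ·cos φ) = 64.810612·(0.51058794 − 0.53586844·0.85982554) = 3.229809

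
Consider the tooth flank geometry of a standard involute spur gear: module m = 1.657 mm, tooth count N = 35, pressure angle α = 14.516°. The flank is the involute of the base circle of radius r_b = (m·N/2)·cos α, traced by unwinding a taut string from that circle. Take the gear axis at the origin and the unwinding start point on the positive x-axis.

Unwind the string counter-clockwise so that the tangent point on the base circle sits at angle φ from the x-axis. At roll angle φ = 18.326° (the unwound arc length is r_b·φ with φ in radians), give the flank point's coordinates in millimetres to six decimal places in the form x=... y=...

pitch radius r_p = m·N/2 = 1.657·35/2 = 28.997500
base radius r_b = r_p·cos α = 28.997500·cos 14.516° = 28.071833
roll angle φ = 18.326° = 0.31984904 rad
x = r_b·(cos φ + φ·sin φ) = 28.071833·(0.94928289 + 0.31984904·0.31442326) = 29.471238
y = r_b·(sin φ − φ·cos φ) = 28.071833·(0.31442326 − 0.31984904·0.94928289) = 0.303065

x=29.471238 y=0.303065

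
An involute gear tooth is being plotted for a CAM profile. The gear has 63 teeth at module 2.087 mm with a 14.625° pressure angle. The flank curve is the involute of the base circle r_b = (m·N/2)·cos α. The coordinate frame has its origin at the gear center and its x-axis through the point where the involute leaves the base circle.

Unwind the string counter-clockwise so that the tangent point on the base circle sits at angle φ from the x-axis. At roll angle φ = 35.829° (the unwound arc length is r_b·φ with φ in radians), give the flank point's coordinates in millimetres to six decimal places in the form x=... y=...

pitch radius r_p = m·N/2 = 2.087·63/2 = 65.740500
base radius r_b = r_p·cos α = 65.740500·cos 14.625° = 63.610448
roll angle φ = 35.829° = 0.62533402 rad
x = r_b·(cos φ + φ·sin φ) = 63.610448·(0.81076764 + 0.62533402·0.58536812) = 74.857935
y = r_b·(sin φ − φ·cos φ) = 63.610448·(0.58536812 − 0.62533402·0.81076764) = 4.984994

x=74.857935 y=4.984994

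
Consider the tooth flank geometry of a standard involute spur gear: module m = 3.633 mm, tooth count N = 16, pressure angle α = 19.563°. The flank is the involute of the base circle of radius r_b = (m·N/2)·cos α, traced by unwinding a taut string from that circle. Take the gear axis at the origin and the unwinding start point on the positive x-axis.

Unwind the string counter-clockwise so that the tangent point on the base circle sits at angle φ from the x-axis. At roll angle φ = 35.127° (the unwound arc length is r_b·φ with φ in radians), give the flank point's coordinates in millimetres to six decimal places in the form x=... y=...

pitch radius r_p = m·N/2 = 3.633·16/2 = 29.064000
base radius r_b = r_p·cos α = 29.064000·cos 19.563° = 27.386248
roll angle φ = 35.127° = 0.61308181 rad
x = r_b·(cos φ + φ·sin φ) = 27.386248·(0.81787866 + 0.61308181·0.57539073) = 32.059444
y = r_b·(sin φ − φ·cos φ) = 27.386248·(0.57539073 − 0.61308181·0.81787866) = 2.025602

x=32.059444 y=2.025602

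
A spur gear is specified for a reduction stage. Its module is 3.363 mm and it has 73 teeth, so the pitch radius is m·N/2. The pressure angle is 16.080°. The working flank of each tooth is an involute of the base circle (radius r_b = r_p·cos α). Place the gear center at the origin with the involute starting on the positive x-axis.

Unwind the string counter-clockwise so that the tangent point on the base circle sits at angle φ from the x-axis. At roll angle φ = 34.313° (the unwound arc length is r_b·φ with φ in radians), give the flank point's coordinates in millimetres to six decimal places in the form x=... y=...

x=137.238951 y=8.145491

pitch radius r_p = m·N/2 = 3.363·73/2 = 122.749500
base radius r_b = r_p·cos α = 122.749500·cos 16.080° = 117.947036
roll angle φ = 34.313° = 0.59887483 rad
x = r_b·(cos φ + φ·sin φ) = 117.947036·(0.82597041 + 0.59887483·0.56371347) = 137.238951
y = r_b·(sin φ − φ·cos φ) = 117.947036·(0.56371347 − 0.59887483·0.82597041) = 8.145491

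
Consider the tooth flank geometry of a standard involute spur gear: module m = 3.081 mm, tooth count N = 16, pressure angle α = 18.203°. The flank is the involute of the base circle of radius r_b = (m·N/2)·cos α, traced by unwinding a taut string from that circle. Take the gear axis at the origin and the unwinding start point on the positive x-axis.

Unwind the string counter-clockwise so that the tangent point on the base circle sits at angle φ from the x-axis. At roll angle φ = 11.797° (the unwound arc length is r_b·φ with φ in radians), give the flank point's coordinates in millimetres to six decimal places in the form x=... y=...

x=23.905570 y=0.067837

pitch radius r_p = m·N/2 = 3.081·16/2 = 24.648000
base radius r_b = r_p·cos α = 24.648000·cos 18.203° = 23.414508
roll angle φ = 11.797° = 0.20589649 rad
x = r_b·(cos φ + φ·sin φ) = 23.414508·(0.97887809 + 0.20589649·0.20444480) = 23.905570
y = r_b·(sin φ − φ·cos φ) = 23.414508·(0.20444480 − 0.20589649·0.97887809) = 0.067837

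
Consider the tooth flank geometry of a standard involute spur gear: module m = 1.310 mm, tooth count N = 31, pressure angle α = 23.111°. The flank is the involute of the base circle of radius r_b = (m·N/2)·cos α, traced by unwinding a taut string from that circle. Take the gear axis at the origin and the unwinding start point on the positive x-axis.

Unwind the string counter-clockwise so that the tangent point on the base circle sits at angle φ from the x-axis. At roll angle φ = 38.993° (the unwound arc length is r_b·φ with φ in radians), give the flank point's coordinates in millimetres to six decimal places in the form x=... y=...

x=22.512244 y=1.872803

pitch radius r_p = m·N/2 = 1.310·31/2 = 20.305000
base radius r_b = r_p·cos α = 20.305000·cos 23.111° = 18.675446
roll angle φ = 38.993° = 0.68055624 rad
x = r_b·(cos φ + φ·sin φ) = 18.675446·(0.77722284 + 0.68055624·0.62922544) = 22.512244
y = r_b·(sin φ − φ·cos φ) = 18.675446·(0.62922544 − 0.68055624·0.77722284) = 1.872803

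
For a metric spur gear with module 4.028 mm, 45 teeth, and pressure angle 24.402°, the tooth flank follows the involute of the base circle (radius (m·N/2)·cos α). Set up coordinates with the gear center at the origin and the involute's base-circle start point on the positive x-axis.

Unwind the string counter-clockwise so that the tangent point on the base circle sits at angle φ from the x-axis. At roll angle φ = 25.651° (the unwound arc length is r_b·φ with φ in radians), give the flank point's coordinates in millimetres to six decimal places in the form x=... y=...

pitch radius r_p = m·N/2 = 4.028·45/2 = 90.630000
base radius r_b = r_p·cos α = 90.630000·cos 24.402° = 82.533953
roll angle φ = 25.651° = 0.44769441 rad
x = r_b·(cos φ + φ·sin φ) = 82.533953·(0.90144756 + 0.44769441·0.43288831) = 90.395249
y = r_b·(sin φ − φ·cos φ) = 82.533953·(0.43288831 − 0.44769441·0.90144756) = 2.419506

x=90.395249 y=2.419506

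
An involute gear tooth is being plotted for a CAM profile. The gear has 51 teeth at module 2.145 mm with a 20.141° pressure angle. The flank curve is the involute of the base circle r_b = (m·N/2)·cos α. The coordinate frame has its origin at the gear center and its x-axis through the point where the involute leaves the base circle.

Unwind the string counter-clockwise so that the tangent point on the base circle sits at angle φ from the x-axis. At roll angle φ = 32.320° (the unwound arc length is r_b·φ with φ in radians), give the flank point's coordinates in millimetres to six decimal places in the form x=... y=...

pitch radius r_p = m·N/2 = 2.145·51/2 = 54.697500
base radius r_b = r_p·cos α = 54.697500·cos 20.141° = 51.352644
roll angle φ = 32.320° = 0.56409041 rad
x = r_b·(cos φ + φ·sin φ) = 51.352644·(0.84507526 + 0.56409041·0.53464737) = 58.884264
y = r_b·(sin φ − φ·cos φ) = 51.352644·(0.53464737 − 0.56409041·0.84507526) = 2.975810

x=58.884264 y=2.975810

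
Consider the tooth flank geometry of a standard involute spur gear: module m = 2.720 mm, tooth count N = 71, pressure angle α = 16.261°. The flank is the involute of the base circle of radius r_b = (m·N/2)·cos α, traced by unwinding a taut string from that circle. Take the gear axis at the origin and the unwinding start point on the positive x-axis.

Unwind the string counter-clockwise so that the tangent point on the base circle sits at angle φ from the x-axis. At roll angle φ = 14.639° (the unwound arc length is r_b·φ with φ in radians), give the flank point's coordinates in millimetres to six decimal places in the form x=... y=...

pitch radius r_p = m·N/2 = 2.720·71/2 = 96.560000
base radius r_b = r_p·cos α = 96.560000·cos 16.261° = 92.697225
roll angle φ = 14.639° = 0.25549875 rad
x = r_b·(cos φ + φ·sin φ) = 92.697225·(0.96753737 + 0.25549875·0.25272800) = 95.673645
y = r_b·(sin φ − φ·cos φ) = 92.697225·(0.25272800 − 0.25549875·0.96753737) = 0.512005

x=95.673645 y=0.512005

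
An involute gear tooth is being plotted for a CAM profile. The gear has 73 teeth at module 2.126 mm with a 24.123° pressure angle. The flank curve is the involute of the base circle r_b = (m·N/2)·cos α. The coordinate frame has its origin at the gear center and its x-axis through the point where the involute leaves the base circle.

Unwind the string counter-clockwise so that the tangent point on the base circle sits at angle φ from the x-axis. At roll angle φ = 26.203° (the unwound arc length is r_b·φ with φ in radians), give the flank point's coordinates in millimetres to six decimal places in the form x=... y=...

x=77.845741 y=2.211176

pitch radius r_p = m·N/2 = 2.126·73/2 = 77.599000
base radius r_b = r_p·cos α = 77.599000·cos 24.123° = 70.822294
roll angle φ = 26.203° = 0.45732862 rad
x = r_b·(cos φ + φ·sin φ) = 70.822294·(0.89723525 + 0.45732862·0.44155283) = 77.845741
y = r_b·(sin φ − φ·cos φ) = 70.822294·(0.44155283 − 0.45732862·0.89723525) = 2.211176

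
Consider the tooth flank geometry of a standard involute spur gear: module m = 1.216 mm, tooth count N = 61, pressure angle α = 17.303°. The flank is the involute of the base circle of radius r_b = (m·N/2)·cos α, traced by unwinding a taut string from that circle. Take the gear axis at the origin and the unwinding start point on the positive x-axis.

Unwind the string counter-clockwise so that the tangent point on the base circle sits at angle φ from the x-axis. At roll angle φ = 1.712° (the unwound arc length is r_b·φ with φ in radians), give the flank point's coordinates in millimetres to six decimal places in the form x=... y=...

pitch radius r_p = m·N/2 = 1.216·61/2 = 37.088000
base radius r_b = r_p·cos α = 37.088000·cos 17.303° = 35.409591
roll angle φ = 1.712° = 0.02988004 rad
x = r_b·(cos φ + φ·sin φ) = 35.409591·(0.99955362 + 0.02988004·0.02987559) = 35.425395
y = r_b·(sin φ − φ·cos φ) = 35.409591·(0.02987559 − 0.02988004·0.99955362) = 0.000315

x=35.425395 y=0.000315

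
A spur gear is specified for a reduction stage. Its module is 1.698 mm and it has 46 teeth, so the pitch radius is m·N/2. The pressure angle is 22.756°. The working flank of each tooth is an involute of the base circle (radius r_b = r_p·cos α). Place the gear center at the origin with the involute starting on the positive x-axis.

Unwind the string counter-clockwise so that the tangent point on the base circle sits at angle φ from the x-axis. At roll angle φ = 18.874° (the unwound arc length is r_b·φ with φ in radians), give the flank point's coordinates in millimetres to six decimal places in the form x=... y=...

x=37.915365 y=0.424478

pitch radius r_p = m·N/2 = 1.698·46/2 = 39.054000
base radius r_b = r_p·cos α = 39.054000·cos 22.756° = 36.014055
roll angle φ = 18.874° = 0.32941344 rad
x = r_b·(cos φ + φ·sin φ) = 36.014055·(0.94623225 + 0.32941344·0.32348806) = 37.915365
y = r_b·(sin φ − φ·cos φ) = 36.014055·(0.32348806 − 0.32941344·0.94623225) = 0.424478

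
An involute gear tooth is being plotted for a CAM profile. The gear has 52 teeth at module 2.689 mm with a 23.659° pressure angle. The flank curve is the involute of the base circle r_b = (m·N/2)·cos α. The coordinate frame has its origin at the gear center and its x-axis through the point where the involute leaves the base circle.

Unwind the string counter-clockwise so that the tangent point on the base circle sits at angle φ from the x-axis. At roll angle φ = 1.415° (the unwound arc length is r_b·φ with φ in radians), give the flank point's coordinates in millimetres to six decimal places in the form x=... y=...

x=64.057253 y=0.000322

pitch radius r_p = m·N/2 = 2.689·52/2 = 69.914000
base radius r_b = r_p·cos α = 69.914000·cos 23.659° = 64.037727
roll angle φ = 1.415° = 0.02469641 rad
x = r_b·(cos φ + φ·sin φ) = 64.037727·(0.99969506 + 0.02469641·0.02469390) = 64.057253
y = r_b·(sin φ − φ·cos φ) = 64.037727·(0.02469390 − 0.02469641·0.99969506) = 0.000322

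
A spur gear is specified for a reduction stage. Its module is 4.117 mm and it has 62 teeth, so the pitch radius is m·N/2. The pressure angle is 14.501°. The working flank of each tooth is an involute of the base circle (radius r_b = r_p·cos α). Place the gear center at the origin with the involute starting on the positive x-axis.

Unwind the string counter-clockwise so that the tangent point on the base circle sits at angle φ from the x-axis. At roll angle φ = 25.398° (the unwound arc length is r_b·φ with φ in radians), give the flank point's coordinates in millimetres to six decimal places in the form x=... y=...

pitch radius r_p = m·N/2 = 4.117·62/2 = 127.627000
base radius r_b = r_p·cos α = 127.627000·cos 14.501° = 123.561221
roll angle φ = 25.398° = 0.44327872 rad
x = r_b·(cos φ + φ·sin φ) = 123.561221·(0.90335026 + 0.44327872·0.42890360) = 135.110996
y = r_b·(sin φ − φ·cos φ) = 123.561221·(0.42890360 − 0.44327872·0.90335026) = 3.517497

x=135.110996 y=3.517497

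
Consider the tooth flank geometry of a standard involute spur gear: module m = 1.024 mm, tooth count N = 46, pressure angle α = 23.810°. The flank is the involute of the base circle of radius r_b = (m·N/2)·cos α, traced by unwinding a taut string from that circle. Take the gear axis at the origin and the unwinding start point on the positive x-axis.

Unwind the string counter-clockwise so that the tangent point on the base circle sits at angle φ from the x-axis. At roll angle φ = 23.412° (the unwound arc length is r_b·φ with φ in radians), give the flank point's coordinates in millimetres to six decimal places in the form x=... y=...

x=23.271940 y=0.481897

pitch radius r_p = m·N/2 = 1.024·46/2 = 23.552000
base radius r_b = r_p·cos α = 23.552000·cos 23.810° = 21.547471
roll angle φ = 23.412° = 0.40861648 rad
x = r_b·(cos φ + φ·sin φ) = 21.547471·(0.91767143 + 0.40861648·0.39734010) = 23.271940
y = r_b·(sin φ − φ·cos φ) = 21.547471·(0.39734010 − 0.40861648·0.91767143) = 0.481897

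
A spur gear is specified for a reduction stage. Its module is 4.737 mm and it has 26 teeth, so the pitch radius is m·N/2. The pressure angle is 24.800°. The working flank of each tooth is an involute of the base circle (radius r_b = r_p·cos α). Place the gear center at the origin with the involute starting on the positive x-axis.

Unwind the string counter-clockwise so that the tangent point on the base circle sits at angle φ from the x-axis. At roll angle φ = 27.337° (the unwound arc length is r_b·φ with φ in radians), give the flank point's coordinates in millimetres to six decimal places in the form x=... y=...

pitch radius r_p = m·N/2 = 4.737·26/2 = 61.581000
base radius r_b = r_p·cos α = 61.581000·cos 24.800° = 55.901845
roll angle φ = 27.337° = 0.47712066 rad
x = r_b·(cos φ + φ·sin φ) = 55.901845·(0.88832086 + 0.47712066·0.45922330) = 61.907145
y = r_b·(sin φ − φ·cos φ) = 55.901845·(0.45922330 − 0.47712066·0.88832086) = 1.978202

x=61.907145 y=1.978202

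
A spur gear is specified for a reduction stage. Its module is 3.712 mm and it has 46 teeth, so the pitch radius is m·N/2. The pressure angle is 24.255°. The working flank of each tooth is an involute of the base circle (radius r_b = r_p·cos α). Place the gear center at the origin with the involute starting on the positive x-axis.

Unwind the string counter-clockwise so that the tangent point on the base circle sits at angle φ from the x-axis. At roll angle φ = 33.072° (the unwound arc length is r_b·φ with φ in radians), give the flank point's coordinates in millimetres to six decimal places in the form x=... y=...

x=89.746459 y=4.825621

pitch radius r_p = m·N/2 = 3.712·46/2 = 85.376000
base radius r_b = r_p·cos α = 85.376000·cos 24.255° = 77.839536
roll angle φ = 33.072° = 0.57721529 rad
x = r_b·(cos φ + φ·sin φ) = 77.839536·(0.83798549 + 0.57721529·0.54569251) = 89.746459
y = r_b·(sin φ − φ·cos φ) = 77.839536·(0.54569251 − 0.57721529·0.83798549) = 4.825621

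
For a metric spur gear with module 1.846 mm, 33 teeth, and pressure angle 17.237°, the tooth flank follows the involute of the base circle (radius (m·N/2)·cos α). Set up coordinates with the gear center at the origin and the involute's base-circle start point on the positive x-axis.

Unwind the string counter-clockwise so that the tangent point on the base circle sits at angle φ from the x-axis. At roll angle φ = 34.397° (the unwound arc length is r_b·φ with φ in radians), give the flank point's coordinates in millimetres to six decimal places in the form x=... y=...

x=33.870360 y=2.023473

pitch radius r_p = m·N/2 = 1.846·33/2 = 30.459000
base radius r_b = r_p·cos α = 30.459000·cos 17.237° = 29.091001
roll angle φ = 34.397° = 0.60034090 rad
x = r_b·(cos φ + φ·sin φ) = 29.091001·(0.82514308 + 0.60034090·0.56492380) = 33.870360
y = r_b·(sin φ − φ·cos φ) = 29.091001·(0.56492380 − 0.60034090·0.82514308) = 2.023473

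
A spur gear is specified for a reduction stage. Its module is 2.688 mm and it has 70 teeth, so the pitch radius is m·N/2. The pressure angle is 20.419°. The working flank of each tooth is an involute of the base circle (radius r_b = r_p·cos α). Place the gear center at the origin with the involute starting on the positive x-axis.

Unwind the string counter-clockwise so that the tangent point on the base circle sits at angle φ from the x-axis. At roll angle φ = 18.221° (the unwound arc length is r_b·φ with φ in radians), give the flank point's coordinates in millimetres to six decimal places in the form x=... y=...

x=92.514958 y=0.935713

pitch radius r_p = m·N/2 = 2.688·70/2 = 94.080000
base radius r_b = r_p·cos α = 94.080000·cos 20.419° = 88.168610
roll angle φ = 18.221° = 0.31801644 rad
x = r_b·(cos φ + φ·sin φ) = 88.168610·(0.94985751 + 0.31801644·0.31268308) = 92.514958
y = r_b·(sin φ − φ·cos φ) = 88.168610·(0.31268308 − 0.31801644·0.94985751) = 0.935713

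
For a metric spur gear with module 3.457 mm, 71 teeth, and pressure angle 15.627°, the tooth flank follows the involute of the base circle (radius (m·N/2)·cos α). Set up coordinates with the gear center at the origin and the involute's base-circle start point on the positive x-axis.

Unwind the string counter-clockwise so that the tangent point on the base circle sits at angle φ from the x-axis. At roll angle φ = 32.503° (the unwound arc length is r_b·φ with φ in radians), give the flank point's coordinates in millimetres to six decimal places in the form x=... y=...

x=135.701268 y=6.963224

pitch radius r_p = m·N/2 = 3.457·71/2 = 122.723500
base radius r_b = r_p·cos α = 122.723500·cos 15.627° = 118.187116
roll angle φ = 32.503° = 0.56728437 rad
x = r_b·(cos φ + φ·sin φ) = 118.187116·(0.84336331 + 0.56728437·0.53734377) = 135.701268
y = r_b·(sin φ − φ·cos φ) = 118.187116·(0.53734377 − 0.56728437·0.84336331) = 6.963224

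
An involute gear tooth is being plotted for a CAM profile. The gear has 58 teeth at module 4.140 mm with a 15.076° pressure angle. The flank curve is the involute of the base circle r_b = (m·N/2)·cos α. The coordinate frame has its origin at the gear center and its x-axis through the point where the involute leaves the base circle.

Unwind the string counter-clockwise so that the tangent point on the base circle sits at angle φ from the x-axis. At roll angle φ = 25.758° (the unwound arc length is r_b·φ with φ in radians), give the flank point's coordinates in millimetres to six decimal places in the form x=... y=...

pitch radius r_p = m·N/2 = 4.140·58/2 = 120.060000
base radius r_b = r_p·cos α = 120.060000·cos 15.076° = 115.927735
roll angle φ = 25.758° = 0.44956191 rad
x = r_b·(cos φ + φ·sin φ) = 115.927735·(0.90063757 + 0.44956191·0.43457101) = 127.057278
y = r_b·(sin φ − φ·cos φ) = 115.927735·(0.43457101 − 0.44956191·0.90063757) = 3.440581

x=127.057278 y=3.440581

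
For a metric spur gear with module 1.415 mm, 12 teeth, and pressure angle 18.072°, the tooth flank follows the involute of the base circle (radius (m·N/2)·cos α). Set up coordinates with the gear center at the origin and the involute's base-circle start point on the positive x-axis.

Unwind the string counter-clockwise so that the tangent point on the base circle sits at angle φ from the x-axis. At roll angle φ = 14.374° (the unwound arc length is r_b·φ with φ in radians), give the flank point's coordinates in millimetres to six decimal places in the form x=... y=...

pitch radius r_p = m·N/2 = 1.415·12/2 = 8.490000
base radius r_b = r_p·cos α = 8.490000·cos 18.072° = 8.071167
roll angle φ = 14.374° = 0.25087363 rad
x = r_b·(cos φ + φ·sin φ) = 8.071167·(0.96869591 + 0.25087363·0.24825033) = 8.321174
y = r_b·(sin φ − φ·cos φ) = 8.071167·(0.24825033 − 0.25087363·0.96869591) = 0.042213

x=8.321174 y=0.042213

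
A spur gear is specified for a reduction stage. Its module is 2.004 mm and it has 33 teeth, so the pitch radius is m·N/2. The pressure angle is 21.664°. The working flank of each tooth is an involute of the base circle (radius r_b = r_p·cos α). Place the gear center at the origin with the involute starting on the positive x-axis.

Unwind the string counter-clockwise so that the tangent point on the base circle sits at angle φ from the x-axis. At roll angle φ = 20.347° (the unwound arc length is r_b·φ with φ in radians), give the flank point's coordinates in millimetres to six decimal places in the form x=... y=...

x=32.607438 y=0.452995

pitch radius r_p = m·N/2 = 2.004·33/2 = 33.066000
base radius r_b = r_p·cos α = 33.066000·cos 21.664° = 30.730373
roll angle φ = 20.347° = 0.35512214 rad
x = r_b·(cos φ + φ·sin φ) = 30.730373·(0.93760403 + 0.35512214·0.34770489) = 32.607438
y = r_b·(sin φ − φ·cos φ) = 30.730373·(0.34770489 − 0.35512214·0.93760403) = 0.452995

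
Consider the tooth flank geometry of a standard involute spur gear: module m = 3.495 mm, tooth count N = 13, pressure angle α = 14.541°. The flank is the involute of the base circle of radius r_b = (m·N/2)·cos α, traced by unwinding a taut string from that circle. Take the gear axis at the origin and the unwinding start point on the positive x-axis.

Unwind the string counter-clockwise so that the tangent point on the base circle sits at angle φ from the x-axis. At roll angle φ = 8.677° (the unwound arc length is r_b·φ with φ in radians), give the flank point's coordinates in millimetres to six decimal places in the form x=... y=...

pitch radius r_p = m·N/2 = 3.495·13/2 = 22.717500
base radius r_b = r_p·cos α = 22.717500·cos 14.541° = 21.989818
roll angle φ = 8.677° = 0.15144222 rad
x = r_b·(cos φ + φ·sin φ) = 21.989818·(0.98855453 + 0.15144222·0.15086400) = 22.240540
y = r_b·(sin φ − φ·cos φ) = 21.989818·(0.15086400 − 0.15144222·0.98855453) = 0.025401

x=22.240540 y=0.025401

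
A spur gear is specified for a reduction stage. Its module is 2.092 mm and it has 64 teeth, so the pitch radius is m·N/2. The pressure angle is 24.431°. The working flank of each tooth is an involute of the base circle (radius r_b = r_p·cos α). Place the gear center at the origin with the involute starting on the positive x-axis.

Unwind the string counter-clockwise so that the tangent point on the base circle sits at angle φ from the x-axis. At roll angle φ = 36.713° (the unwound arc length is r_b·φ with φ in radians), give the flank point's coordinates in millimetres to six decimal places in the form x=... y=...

pitch radius r_p = m·N/2 = 2.092·64/2 = 66.944000
base radius r_b = r_p·cos α = 66.944000·cos 24.431° = 60.949835
roll angle φ = 36.713° = 0.64076273 rad
x = r_b·(cos φ + φ·sin φ) = 60.949835·(0.80164003 + 0.64076273·0.59780705) = 72.206813
y = r_b·(sin φ − φ·cos φ) = 60.949835·(0.59780705 − 0.64076273·0.80164003) = 5.128685

x=72.206813 y=5.128685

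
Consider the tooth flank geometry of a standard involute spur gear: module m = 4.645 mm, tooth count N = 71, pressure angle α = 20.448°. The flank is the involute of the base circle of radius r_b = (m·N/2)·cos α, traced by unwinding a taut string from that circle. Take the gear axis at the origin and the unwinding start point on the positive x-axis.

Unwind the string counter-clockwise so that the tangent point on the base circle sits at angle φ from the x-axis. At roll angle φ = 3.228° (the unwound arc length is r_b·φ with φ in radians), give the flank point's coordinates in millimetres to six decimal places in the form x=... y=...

pitch radius r_p = m·N/2 = 4.645·71/2 = 164.897500
base radius r_b = r_p·cos α = 164.897500·cos 20.448° = 154.507249
roll angle φ = 3.228° = 0.05633923 rad
x = r_b·(cos φ + φ·sin φ) = 154.507249·(0.99841337 + 0.05633923·0.05630943) = 154.752266
y = r_b·(sin φ − φ·cos φ) = 154.507249·(0.05630943 − 0.05633923·0.99841337) = 0.009207

x=154.752266 y=0.009207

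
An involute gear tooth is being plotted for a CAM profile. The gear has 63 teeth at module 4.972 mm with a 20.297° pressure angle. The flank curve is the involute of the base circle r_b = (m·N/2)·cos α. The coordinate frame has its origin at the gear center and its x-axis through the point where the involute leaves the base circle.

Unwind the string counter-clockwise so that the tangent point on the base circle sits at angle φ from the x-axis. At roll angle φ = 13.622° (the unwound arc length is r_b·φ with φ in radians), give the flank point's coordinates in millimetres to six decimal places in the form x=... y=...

pitch radius r_p = m·N/2 = 4.972·63/2 = 156.618000
base radius r_b = r_p·cos α = 156.618000·cos 20.297° = 146.893134
roll angle φ = 13.622° = 0.23774875 rad
x = r_b·(cos φ + φ·sin φ) = 146.893134·(0.97187064 + 0.23774875·0.23551530) = 150.986180
y = r_b·(sin φ − φ·cos φ) = 146.893134·(0.23551530 − 0.23774875·0.97187064) = 0.654302

x=150.986180 y=0.654302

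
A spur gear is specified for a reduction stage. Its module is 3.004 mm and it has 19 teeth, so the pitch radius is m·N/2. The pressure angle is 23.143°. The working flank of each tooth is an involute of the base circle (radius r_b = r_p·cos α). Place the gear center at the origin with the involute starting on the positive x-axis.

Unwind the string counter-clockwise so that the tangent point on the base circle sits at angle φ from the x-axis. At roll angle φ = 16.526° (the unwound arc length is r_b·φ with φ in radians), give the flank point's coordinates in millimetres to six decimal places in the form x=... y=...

x=27.310419 y=0.208154

pitch radius r_p = m·N/2 = 3.004·19/2 = 28.538000
base radius r_b = r_p·cos α = 28.538000·cos 23.143° = 26.241456
roll angle φ = 16.526° = 0.28843311 rad
x = r_b·(cos φ + φ·sin φ) = 26.241456·(0.95869075 + 0.28843311·0.28445041) = 27.310419
y = r_b·(sin φ − φ·cos φ) = 26.241456·(0.28445041 − 0.28843311·0.95869075) = 0.208154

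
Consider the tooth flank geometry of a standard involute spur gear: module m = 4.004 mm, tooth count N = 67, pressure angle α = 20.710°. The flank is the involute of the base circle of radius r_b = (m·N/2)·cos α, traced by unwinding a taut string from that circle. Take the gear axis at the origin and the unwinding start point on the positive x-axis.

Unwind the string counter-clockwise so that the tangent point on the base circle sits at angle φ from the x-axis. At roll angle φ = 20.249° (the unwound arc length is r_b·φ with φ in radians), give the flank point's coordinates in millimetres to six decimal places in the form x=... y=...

x=133.058983 y=1.823121

pitch radius r_p = m·N/2 = 4.004·67/2 = 134.134000
base radius r_b = r_p·cos α = 134.134000·cos 20.710° = 125.466573
roll angle φ = 20.249° = 0.35341172 rad
x = r_b·(cos φ + φ·sin φ) = 125.466573·(0.93819738 + 0.35341172·0.34610068) = 133.058983
y = r_b·(sin φ − φ·cos φ) = 125.466573·(0.34610068 − 0.35341172·0.93819738) = 1.823121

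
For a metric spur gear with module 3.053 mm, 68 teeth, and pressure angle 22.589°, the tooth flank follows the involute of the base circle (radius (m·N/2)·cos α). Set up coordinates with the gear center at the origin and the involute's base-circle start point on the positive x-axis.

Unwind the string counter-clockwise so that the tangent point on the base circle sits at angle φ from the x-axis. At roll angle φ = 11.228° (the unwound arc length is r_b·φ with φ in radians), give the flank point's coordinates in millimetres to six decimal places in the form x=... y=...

pitch radius r_p = m·N/2 = 3.053·68/2 = 103.802000
base radius r_b = r_p·cos α = 103.802000·cos 22.589° = 95.838724
roll angle φ = 11.228° = 0.19596557 rad
x = r_b·(cos φ + φ·sin φ) = 95.838724·(0.98086012 + 0.19596557·0.19471371) = 97.661317
y = r_b·(sin φ − φ·cos φ) = 95.838724·(0.19471371 − 0.19596557·0.98086012) = 0.239492

x=97.661317 y=0.239492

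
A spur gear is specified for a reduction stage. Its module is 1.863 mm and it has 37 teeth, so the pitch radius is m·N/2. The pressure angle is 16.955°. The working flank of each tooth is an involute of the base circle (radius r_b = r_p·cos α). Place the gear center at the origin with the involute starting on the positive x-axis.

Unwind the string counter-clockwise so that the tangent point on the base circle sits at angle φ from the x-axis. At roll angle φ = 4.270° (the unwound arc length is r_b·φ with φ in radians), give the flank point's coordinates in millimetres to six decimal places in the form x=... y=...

pitch radius r_p = m·N/2 = 1.863·37/2 = 34.465500
base radius r_b = r_p·cos α = 34.465500·cos 16.955° = 32.967426
roll angle φ = 4.270° = 0.07452556 rad
x = r_b·(cos φ + φ·sin φ) = 32.967426·(0.99722426 + 0.07452556·0.07445659) = 33.058850
y = r_b·(sin φ − φ·cos φ) = 32.967426·(0.07445659 − 0.07452556·0.99722426) = 0.004546

x=33.058850 y=0.004546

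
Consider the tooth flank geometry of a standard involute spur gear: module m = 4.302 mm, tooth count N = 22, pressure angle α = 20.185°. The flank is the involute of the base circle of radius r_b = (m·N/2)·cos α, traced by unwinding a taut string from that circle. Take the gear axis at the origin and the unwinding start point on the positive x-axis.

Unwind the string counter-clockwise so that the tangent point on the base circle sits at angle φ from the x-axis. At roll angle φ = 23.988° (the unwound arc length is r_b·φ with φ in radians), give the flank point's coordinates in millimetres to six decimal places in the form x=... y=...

x=48.139396 y=1.067572

pitch radius r_p = m·N/2 = 4.302·22/2 = 47.322000
base radius r_b = r_p·cos α = 47.322000·cos 20.185° = 44.415643
roll angle φ = 23.988° = 0.41866958 rad
x = r_b·(cos φ + φ·sin φ) = 44.415643·(0.91363062 + 0.41866958·0.40654530) = 48.139396
y = r_b·(sin φ − φ·cos φ) = 44.415643·(0.40654530 − 0.41866958·0.91363062) = 1.067572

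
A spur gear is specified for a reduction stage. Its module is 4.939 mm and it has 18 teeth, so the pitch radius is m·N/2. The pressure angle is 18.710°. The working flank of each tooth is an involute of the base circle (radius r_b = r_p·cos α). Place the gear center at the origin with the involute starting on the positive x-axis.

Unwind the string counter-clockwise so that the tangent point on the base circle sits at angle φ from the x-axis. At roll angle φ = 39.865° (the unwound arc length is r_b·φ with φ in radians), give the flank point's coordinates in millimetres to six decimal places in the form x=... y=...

pitch radius r_p = m·N/2 = 4.939·18/2 = 44.451000
base radius r_b = r_p·cos α = 44.451000·cos 18.710° = 42.101956
roll angle φ = 39.865° = 0.69577551 rad
x = r_b·(cos φ + φ·sin φ) = 42.101956·(0.76755685 + 0.69577551·0.64098088) = 51.092224
y = r_b·(sin φ − φ·cos φ) = 42.101956·(0.64098088 − 0.69577551·0.76755685) = 4.502115

x=51.092224 y=4.502115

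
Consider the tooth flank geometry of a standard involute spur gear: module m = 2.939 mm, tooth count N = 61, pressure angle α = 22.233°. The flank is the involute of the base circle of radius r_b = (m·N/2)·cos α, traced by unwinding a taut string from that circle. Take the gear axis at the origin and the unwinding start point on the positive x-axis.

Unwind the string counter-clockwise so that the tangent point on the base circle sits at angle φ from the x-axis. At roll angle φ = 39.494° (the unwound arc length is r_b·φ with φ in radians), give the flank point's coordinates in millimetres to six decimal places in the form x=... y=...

pitch radius r_p = m·N/2 = 2.939·61/2 = 89.639500
base radius r_b = r_p·cos α = 89.639500·cos 22.233° = 82.975055
roll angle φ = 39.494° = 0.68930033 rad
x = r_b·(cos φ + φ·sin φ) = 82.975055·(0.77169119 + 0.68930033·0.63599741) = 100.406821
y = r_b·(sin φ − φ·cos φ) = 82.975055·(0.63599741 − 0.68930033·0.77169119) = 8.635249

x=100.406821 y=8.635249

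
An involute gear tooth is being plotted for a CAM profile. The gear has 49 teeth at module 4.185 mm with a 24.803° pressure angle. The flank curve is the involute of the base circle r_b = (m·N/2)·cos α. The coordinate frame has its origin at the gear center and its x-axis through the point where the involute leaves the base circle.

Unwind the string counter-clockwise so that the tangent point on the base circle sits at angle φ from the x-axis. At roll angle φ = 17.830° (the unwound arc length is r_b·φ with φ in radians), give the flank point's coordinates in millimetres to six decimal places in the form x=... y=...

pitch radius r_p = m·N/2 = 4.185·49/2 = 102.532500
base radius r_b = r_p·cos α = 102.532500·cos 24.803° = 93.074442
roll angle φ = 17.830° = 0.31119221 rad
x = r_b·(cos φ + φ·sin φ) = 93.074442·(0.95196920 + 0.31119221·0.30619380) = 97.472612
y = r_b·(sin φ − φ·cos φ) = 93.074442·(0.30619380 − 0.31119221·0.95196920) = 0.925942

x=97.472612 y=0.925942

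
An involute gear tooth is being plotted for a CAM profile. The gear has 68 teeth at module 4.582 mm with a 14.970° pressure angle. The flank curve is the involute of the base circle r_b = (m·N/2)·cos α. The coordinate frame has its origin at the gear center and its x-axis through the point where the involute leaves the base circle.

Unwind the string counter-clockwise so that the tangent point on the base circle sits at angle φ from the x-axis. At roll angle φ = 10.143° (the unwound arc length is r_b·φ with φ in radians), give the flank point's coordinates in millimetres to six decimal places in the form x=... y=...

pitch radius r_p = m·N/2 = 4.582·68/2 = 155.788000
base radius r_b = r_p·cos α = 155.788000·cos 14.970° = 150.500744
roll angle φ = 10.143° = 0.17702875 rad
x = r_b·(cos φ + φ·sin φ) = 150.500744·(0.98437129 + 0.17702875·0.17610554) = 152.840584
y = r_b·(sin φ − φ·cos φ) = 150.500744·(0.17610554 − 0.17702875·0.98437129) = 0.277452

x=152.840584 y=0.277452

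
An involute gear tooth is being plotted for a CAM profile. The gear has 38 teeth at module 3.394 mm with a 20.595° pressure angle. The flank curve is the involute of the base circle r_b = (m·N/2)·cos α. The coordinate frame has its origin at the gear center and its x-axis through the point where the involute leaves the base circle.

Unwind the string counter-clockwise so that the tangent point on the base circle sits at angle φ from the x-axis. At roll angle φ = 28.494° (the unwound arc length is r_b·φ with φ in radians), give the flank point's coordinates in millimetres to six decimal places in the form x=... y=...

x=67.374211 y=2.414210

pitch radius r_p = m·N/2 = 3.394·38/2 = 64.486000
base radius r_b = r_p·cos α = 64.486000·cos 20.595° = 60.364715
roll angle φ = 28.494° = 0.49731412 rad
x = r_b·(cos φ + φ·sin φ) = 60.364715·(0.87886708 + 0.49731412·0.47706673) = 67.374211
y = r_b·(sin φ − φ·cos φ) = 60.364715·(0.47706673 − 0.49731412·0.87886708) = 2.414210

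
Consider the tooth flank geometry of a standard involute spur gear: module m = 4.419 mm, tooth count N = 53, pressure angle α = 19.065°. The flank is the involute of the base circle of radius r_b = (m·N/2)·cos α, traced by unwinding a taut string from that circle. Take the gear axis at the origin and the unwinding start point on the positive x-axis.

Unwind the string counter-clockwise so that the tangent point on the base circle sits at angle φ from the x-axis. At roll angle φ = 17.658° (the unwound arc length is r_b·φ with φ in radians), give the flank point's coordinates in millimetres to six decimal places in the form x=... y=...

x=115.812328 y=1.069731

pitch radius r_p = m·N/2 = 4.419·53/2 = 117.103500
base radius r_b = r_p·cos α = 117.103500·cos 19.065° = 110.680212
roll angle φ = 17.658° = 0.30819024 rad
x = r_b·(cos φ + φ·sin φ) = 110.680212·(0.95288409 + 0.30819024·0.30333464) = 115.812328
y = r_b·(sin φ − φ·cos φ) = 110.680212·(0.30333464 − 0.30819024·0.95288409) = 1.069731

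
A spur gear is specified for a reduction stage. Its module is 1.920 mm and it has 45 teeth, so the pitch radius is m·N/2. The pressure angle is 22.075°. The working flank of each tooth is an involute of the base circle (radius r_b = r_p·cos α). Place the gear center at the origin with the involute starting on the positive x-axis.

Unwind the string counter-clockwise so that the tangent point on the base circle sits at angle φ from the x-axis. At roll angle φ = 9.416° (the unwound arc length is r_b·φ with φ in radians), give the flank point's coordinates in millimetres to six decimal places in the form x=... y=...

x=40.570081 y=0.059069

pitch radius r_p = m·N/2 = 1.920·45/2 = 43.200000
base radius r_b = r_p·cos α = 43.200000·cos 22.075° = 40.033125
roll angle φ = 9.416° = 0.16434020 rad
x = r_b·(cos φ + φ·sin φ) = 40.033125·(0.98652651 + 0.16434020·0.16360146) = 40.570081
y = r_b·(sin φ − φ·cos φ) = 40.033125·(0.16360146 − 0.16434020·0.98652651) = 0.059069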